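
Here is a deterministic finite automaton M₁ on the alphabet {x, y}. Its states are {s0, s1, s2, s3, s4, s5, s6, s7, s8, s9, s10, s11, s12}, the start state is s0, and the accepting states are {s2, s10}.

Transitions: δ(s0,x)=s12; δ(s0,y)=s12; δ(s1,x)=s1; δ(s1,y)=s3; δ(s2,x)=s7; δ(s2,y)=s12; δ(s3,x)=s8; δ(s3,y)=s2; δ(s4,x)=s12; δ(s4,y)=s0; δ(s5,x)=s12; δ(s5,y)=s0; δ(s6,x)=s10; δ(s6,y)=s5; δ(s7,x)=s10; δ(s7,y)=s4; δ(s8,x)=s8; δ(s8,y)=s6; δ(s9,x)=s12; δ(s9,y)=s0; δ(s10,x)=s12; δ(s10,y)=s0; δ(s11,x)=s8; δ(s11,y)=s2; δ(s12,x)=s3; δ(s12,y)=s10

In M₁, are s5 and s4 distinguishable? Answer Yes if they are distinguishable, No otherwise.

No

Reachable states from the start: {s0,s2,s3,s4,s5,s6,s7,s8,s10,s12}. Unreachable: {s1,s9,s11} — drop them.
P0 = {s2,s10} | {s0,s3,s4,s5,s6,s7,s8,s12}.
On input x, block {s0,s3,s4,s5,s6,s7,s8,s12} splits into {s0,s3,s4,s5,s8,s12} and {s6,s7}.
On input x, block {s2,s10} splits into {s2} and {s10}.
On input y, block {s0,s3,s4,s5,s8,s12} splits into {s0,s4,s5} and {s3} and {s8} and {s12}.
On input y, block {s0,s4,s5} splits into {s4,s5} and {s0}.
The partition is now stable with 8 blocks: {s2} | {s4,s5} | {s6,s7} | {s10} | {s3} | {s8} | {s12} | {s0}.
s5 and s4 lie in the same block of the stable partition, so they are equivalent — no string distinguishes them.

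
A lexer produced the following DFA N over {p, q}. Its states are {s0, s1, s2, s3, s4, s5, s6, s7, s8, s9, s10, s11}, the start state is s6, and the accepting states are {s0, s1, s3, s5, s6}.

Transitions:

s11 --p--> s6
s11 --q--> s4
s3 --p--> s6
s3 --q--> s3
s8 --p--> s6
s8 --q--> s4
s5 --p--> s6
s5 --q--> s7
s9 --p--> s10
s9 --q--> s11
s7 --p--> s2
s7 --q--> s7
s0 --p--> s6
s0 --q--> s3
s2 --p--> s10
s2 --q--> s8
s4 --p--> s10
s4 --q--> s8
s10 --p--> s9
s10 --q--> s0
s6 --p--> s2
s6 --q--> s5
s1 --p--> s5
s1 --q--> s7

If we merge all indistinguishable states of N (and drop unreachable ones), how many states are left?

States {s1} cannot be reached from the start state, so discard them.
P0 = {s0,s3,s5,s6} | {s2,s4,s7,s8,s9,s10,s11}.
Refine {s0,s3,s5,s6} on symbol p: members go to different blocks, giving {s0,s3,s5} and {s6}.
On input q, block {s0,s3,s5} splits into {s0,s3} and {s5}.
On input p, block {s2,s4,s7,s8,s9,s10,s11} splits into {s2,s4,s7,s9,s10} and {s8,s11}.
Refine {s2,s4,s7,s9,s10} on symbol q: members go to different blocks, giving {s2,s4,s9} and {s7} and {s10}.
The partition is now stable with 7 blocks: {s0,s3} | {s2,s4,s9} | {s6} | {s5} | {s8,s11} | {s7} | {s10}.

7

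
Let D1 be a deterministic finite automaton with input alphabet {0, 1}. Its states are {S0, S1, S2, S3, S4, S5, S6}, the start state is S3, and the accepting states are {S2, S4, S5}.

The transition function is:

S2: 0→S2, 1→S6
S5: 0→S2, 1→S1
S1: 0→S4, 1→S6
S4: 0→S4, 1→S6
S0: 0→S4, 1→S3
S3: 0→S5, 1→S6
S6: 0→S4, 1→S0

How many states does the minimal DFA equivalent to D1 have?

2

All states are reachable from the start state.
Start with accepting vs non-accepting: {S2,S4,S5} | {S0,S1,S3,S6}.
Stable partition: {S2,S4,S5} | {S0,S1,S3,S6} — 2 equivalence classes.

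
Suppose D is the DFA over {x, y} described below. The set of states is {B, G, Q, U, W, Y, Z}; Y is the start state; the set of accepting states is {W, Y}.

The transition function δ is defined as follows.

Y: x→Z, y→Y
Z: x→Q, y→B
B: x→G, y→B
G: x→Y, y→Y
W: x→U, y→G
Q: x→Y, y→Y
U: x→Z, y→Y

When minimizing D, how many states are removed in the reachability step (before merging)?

2

Starting at Y and following transitions, the reachable set is {B, G, Q, Y, Z}. That leaves U, W unreachable — 2 in total.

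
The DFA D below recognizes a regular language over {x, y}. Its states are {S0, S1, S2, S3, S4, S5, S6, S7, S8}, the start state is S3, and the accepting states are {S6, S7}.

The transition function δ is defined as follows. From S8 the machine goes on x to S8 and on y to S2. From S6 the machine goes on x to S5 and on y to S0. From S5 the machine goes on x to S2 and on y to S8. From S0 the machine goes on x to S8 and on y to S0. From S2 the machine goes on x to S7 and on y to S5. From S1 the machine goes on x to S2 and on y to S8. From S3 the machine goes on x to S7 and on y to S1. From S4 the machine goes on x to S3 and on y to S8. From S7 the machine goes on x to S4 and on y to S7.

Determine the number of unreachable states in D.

Starting at S3 and following transitions, the reachable set is {S1, S2, S3, S4, S5, S7, S8}. That leaves S0, S6 unreachable — 2 in total.

2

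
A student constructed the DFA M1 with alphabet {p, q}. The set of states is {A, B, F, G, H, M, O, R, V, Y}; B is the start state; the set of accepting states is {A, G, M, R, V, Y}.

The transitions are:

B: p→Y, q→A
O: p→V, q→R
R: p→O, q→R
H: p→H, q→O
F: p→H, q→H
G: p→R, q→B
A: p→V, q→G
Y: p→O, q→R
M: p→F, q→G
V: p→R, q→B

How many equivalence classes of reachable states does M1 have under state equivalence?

5

Reachable states from the start: {A,B,G,O,R,V,Y}. Unreachable: {F,H,M} — drop them.
Initial partition by acceptance: {A,G,R,V,Y} | {B,O}.
On input p, block {A,G,R,V,Y} splits into {A,G,V} and {R,Y}.
On input p, block {A,G,V} splits into {G,V} and {A}.
Split {B,O} by δ(·,p) → {O} and {B}.
Stable partition: {G,V} | {O} | {R,Y} | {A} | {B} — 5 equivalence classes.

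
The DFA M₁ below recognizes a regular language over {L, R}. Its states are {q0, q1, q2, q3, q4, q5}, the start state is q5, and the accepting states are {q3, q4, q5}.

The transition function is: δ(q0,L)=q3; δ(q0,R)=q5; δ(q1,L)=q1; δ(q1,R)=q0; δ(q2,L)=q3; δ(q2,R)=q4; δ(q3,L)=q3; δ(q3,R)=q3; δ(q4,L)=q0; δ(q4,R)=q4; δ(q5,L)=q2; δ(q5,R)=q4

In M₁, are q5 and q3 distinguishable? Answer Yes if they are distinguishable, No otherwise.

States {q1} cannot be reached from the start state, so discard them.
Start with accepting vs non-accepting: {q3,q4,q5} | {q0,q2}.
On input L, block {q3,q4,q5} splits into {q4,q5} and {q3}.
No further refinement is possible. Final partition (3 blocks): {q4,q5} | {q0,q2} | {q3}.
q5 and q3 end up in different blocks, so they are distinguishable. For instance, the string 'L' is accepted from only q3.

Yes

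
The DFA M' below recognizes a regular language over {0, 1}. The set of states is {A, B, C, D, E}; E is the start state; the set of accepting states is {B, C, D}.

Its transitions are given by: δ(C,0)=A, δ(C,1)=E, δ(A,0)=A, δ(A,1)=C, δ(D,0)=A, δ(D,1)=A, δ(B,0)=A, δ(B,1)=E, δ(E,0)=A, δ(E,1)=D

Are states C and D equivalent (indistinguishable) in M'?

States {B} cannot be reached from the start state, so discard them.
P0 = {C,D} | {A,E}.
No further refinement is possible. Final partition (2 blocks): {C,D} | {A,E}.
C and D lie in the same block of the stable partition, so they are equivalent — no string distinguishes them.

Yes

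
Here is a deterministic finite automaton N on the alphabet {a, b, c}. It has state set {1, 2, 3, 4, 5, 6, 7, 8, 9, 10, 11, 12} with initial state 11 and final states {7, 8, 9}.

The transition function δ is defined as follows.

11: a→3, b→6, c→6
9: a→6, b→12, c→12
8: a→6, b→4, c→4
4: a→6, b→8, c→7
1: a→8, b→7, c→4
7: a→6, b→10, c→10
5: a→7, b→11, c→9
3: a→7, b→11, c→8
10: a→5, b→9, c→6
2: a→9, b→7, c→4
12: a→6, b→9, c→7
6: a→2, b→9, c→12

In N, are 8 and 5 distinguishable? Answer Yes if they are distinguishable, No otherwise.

Yes

States {1} cannot be reached from the start state, so discard them.
Start with accepting vs non-accepting: {7,8,9} | {2,3,4,5,6,10,11,12}.
On input a, block {2,3,4,5,6,10,11,12} splits into {4,6,10,11,12} and {2,3,5}.
Split {4,6,10,11,12} by δ(·,a) → {6,10,11} and {4,12}.
On input b, block {7,8,9} splits into {8,9} and {7}.
Refine {6,10,11} on symbol b: members go to different blocks, giving {6,10} and {11}.
Split {6,10} by δ(·,c) → {6} and {10}.
On input a, block {2,3,5} splits into {3,5} and {2}.
The partition is now stable with 8 blocks: {8,9} | {6} | {3,5} | {4,12} | {7} | {11} | {10} | {2}.
8 and 5 end up in different blocks, so they are distinguishable. For instance, the string 'ε' is accepted from only 8.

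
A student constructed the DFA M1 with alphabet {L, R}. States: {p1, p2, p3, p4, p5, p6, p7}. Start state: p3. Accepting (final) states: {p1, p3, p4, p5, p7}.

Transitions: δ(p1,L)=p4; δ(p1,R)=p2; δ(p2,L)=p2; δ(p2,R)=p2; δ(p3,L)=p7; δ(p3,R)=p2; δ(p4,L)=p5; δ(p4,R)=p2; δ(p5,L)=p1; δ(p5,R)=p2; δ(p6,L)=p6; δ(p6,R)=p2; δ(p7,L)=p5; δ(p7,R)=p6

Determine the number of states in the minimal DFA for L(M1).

2

All states are reachable from the start state.
Start with accepting vs non-accepting: {p1,p3,p4,p5,p7} | {p2,p6}.
No further refinement is possible. Final partition (2 blocks): {p1,p3,p4,p5,p7} | {p2,p6}.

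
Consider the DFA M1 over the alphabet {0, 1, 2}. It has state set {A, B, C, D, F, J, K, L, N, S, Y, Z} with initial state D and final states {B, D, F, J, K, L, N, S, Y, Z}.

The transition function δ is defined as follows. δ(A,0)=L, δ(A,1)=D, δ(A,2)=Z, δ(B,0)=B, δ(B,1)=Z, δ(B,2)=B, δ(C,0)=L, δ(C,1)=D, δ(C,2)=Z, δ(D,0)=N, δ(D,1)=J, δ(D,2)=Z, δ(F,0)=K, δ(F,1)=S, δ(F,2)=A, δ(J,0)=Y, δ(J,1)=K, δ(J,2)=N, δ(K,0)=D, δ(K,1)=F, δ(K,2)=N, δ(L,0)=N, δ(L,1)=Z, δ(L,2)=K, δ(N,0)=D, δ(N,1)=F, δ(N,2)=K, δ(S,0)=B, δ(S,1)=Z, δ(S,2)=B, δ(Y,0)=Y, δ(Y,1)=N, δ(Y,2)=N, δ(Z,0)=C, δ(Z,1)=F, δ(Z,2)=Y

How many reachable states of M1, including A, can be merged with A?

All states are reachable from the start state.
Start with accepting vs non-accepting: {B,D,F,J,K,L,N,S,Y,Z} | {A,C}.
Split {B,D,F,J,K,L,N,S,Y,Z} by δ(·,0) → {B,D,F,J,K,L,N,S,Y} and {Z}.
Refine {B,D,F,J,K,L,N,S,Y} on symbol 1: members go to different blocks, giving {D,F,J,K,N,Y} and {B,L,S}.
On input 1, block {D,F,J,K,N,Y} splits into {D,J,K,N,Y} and {F}.
Refine {D,J,K,N,Y} on symbol 1: members go to different blocks, giving {D,J,Y} and {K,N}.
Split {D,J,Y} by δ(·,0) → {J,Y} and {D}.
On input 0, block {B,L,S} splits into {B,S} and {L}.
No further refinement is possible. Final partition (8 blocks): {J,Y} | {A,C} | {Z} | {B,S} | {F} | {K,N} | {D} | {L}.
The equivalence class containing A is {A,C}, of size 2.

2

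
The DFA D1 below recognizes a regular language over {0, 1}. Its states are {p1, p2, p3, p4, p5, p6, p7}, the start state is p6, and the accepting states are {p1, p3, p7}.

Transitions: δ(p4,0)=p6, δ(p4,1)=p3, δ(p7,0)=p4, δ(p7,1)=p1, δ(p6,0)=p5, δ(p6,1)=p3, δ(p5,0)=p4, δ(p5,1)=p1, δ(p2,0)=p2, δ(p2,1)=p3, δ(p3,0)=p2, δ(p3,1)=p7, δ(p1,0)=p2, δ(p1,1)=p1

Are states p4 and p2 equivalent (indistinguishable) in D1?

Yes

All states are reachable from the start state.
Start with accepting vs non-accepting: {p1,p3,p7} | {p2,p4,p5,p6}.
The partition is now stable with 2 blocks: {p1,p3,p7} | {p2,p4,p5,p6}.
p4 and p2 lie in the same block of the stable partition, so they are equivalent — no string distinguishes them.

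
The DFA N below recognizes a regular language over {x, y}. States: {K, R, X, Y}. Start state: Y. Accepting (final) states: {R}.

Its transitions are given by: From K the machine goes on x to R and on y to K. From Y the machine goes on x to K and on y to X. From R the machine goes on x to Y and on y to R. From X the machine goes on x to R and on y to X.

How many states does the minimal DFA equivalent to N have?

3

All states are reachable from the start state.
P0 = {R} | {K,X,Y}.
Split {K,X,Y} by δ(·,x) → {K,X} and {Y}.
The partition is now stable with 3 blocks: {R} | {K,X} | {Y}.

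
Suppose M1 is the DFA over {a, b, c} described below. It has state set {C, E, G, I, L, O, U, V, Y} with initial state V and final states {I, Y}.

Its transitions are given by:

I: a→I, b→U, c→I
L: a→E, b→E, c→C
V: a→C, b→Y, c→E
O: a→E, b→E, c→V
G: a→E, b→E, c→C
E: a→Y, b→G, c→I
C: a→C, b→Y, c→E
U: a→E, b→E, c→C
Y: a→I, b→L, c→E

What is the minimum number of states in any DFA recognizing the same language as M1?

5

States {O} cannot be reached from the start state, so discard them.
P0 = {I,Y} | {C,E,G,L,U,V}.
On input c, block {I,Y} splits into {I} and {Y}.
On input a, block {C,E,G,L,U,V} splits into {C,G,L,U,V} and {E}.
Refine {C,G,L,U,V} on symbol a: members go to different blocks, giving {G,L,U} and {C,V}.
Stable partition: {I} | {G,L,U} | {Y} | {E} | {C,V} — 5 equivalence classes.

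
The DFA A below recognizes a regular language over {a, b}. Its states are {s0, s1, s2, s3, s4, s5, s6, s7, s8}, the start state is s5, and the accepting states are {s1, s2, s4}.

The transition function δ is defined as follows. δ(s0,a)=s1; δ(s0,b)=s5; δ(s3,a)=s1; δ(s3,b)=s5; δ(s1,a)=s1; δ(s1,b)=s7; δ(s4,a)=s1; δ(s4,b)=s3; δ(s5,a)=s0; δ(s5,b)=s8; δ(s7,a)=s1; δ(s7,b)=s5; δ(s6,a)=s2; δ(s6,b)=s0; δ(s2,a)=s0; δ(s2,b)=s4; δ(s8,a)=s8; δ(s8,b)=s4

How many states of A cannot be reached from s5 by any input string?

2

Starting at s5 and following transitions, the reachable set is {s0, s1, s3, s4, s5, s7, s8}. That leaves s2, s6 unreachable — 2 in total.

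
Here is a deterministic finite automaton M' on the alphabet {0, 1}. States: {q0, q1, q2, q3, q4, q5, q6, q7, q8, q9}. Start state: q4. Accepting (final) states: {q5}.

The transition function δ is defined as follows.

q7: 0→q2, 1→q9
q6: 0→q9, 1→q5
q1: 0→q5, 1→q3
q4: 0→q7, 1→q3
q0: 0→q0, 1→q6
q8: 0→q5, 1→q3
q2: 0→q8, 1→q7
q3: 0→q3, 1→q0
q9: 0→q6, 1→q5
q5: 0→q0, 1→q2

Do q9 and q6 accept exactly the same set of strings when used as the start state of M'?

Yes

States {q1} cannot be reached from the start state, so discard them.
Start with accepting vs non-accepting: {q5} | {q0,q2,q3,q4,q6,q7,q8,q9}.
On input 0, block {q0,q2,q3,q4,q6,q7,q8,q9} splits into {q0,q2,q3,q4,q6,q7,q9} and {q8}.
Refine {q0,q2,q3,q4,q6,q7,q9} on symbol 0: members go to different blocks, giving {q0,q3,q4,q6,q7,q9} and {q2}.
Split {q0,q3,q4,q6,q7,q9} by δ(·,0) → {q0,q3,q4,q6,q9} and {q7}.
On input 0, block {q0,q3,q4,q6,q9} splits into {q0,q3,q6,q9} and {q4}.
On input 1, block {q0,q3,q6,q9} splits into {q0,q3} and {q6,q9}.
Refine {q0,q3} on symbol 1: members go to different blocks, giving {q0} and {q3}.
No further refinement is possible. Final partition (8 blocks): {q5} | {q0} | {q8} | {q2} | {q7} | {q4} | {q6,q9} | {q3}.
q9 and q6 lie in the same block of the stable partition, so they are equivalent — no string distinguishes them.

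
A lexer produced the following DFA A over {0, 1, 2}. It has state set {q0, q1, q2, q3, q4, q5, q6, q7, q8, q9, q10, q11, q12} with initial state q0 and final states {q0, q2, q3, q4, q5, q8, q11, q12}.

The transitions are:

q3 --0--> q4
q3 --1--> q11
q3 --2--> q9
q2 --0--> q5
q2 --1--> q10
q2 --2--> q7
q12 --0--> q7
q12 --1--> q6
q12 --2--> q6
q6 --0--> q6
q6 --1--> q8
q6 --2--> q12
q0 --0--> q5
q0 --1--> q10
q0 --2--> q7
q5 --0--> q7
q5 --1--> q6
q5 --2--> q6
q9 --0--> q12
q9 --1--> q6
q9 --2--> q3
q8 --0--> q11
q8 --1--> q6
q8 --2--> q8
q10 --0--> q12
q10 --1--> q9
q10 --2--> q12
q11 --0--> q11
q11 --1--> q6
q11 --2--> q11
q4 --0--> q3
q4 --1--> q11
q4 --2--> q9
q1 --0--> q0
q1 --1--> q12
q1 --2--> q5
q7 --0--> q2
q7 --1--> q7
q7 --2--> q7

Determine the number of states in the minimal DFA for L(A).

States {q1} cannot be reached from the start state, so discard them.
Initial partition by acceptance: {q0,q2,q3,q4,q5,q8,q11,q12} | {q6,q7,q9,q10}.
Split {q0,q2,q3,q4,q5,q8,q11,q12} by δ(·,0) → {q0,q2,q3,q4,q8,q11} and {q5,q12}.
On input 0, block {q0,q2,q3,q4,q8,q11} splits into {q3,q4,q8,q11} and {q0,q2}.
On input 1, block {q3,q4,q8,q11} splits into {q3,q4} and {q8,q11}.
Split {q6,q7,q9,q10} by δ(·,0) → {q9,q10} and {q6} and {q7}.
Refine {q9,q10} on symbol 1: members go to different blocks, giving {q9} and {q10}.
No further refinement is possible. Final partition (8 blocks): {q3,q4} | {q9} | {q5,q12} | {q0,q2} | {q8,q11} | {q6} | {q7} | {q10}.

8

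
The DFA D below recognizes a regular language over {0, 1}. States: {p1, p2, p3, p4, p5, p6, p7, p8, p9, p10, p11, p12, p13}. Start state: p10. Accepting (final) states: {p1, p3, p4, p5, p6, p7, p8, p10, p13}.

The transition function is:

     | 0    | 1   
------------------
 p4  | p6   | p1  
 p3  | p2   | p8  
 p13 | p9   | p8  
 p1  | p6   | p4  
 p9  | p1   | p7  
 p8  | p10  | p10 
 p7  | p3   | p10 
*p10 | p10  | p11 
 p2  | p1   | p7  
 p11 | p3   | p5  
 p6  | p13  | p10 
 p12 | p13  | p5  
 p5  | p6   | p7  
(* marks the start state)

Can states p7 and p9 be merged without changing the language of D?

First remove the unreachable states {p12}; 12 states remain.
P0 = {p1,p3,p4,p5,p6,p7,p8,p10,p13} | {p2,p9,p11}.
Refine {p1,p3,p4,p5,p6,p7,p8,p10,p13} on symbol 0: members go to different blocks, giving {p1,p4,p5,p6,p7,p8,p10} and {p3,p13}.
On input 0, block {p1,p4,p5,p6,p7,p8,p10} splits into {p1,p4,p5,p8,p10} and {p6,p7}.
Split {p1,p4,p5,p8,p10} by δ(·,0) → {p1,p4,p5} and {p8,p10}.
Split {p1,p4,p5} by δ(·,1) → {p1,p4} and {p5}.
Refine {p2,p9,p11} on symbol 0: members go to different blocks, giving {p2,p9} and {p11}.
On input 1, block {p8,p10} splits into {p8} and {p10}.
No further refinement is possible. Final partition (8 blocks): {p1,p4} | {p2,p9} | {p3,p13} | {p6,p7} | {p8} | {p5} | {p11} | {p10}.
p7 and p9 end up in different blocks, so they are distinguishable. For instance, the string 'ε' is accepted from only p7.

No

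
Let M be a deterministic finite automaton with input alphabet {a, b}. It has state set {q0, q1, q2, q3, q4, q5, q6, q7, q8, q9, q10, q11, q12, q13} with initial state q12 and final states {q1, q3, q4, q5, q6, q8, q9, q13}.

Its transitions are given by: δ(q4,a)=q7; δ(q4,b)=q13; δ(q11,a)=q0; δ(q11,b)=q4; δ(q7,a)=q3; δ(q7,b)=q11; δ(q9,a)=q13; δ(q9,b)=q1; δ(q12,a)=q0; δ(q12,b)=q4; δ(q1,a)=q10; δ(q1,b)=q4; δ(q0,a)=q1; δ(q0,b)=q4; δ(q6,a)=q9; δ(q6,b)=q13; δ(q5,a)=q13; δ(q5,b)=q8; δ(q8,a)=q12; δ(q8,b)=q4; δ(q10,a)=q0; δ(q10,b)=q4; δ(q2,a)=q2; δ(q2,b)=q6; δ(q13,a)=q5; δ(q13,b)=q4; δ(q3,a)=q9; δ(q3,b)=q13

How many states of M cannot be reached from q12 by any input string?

2

Starting at q12 and following transitions, the reachable set is {q0, q1, q3, q4, q5, q7, q8, q9, q10, q11, q12, q13}. That leaves q2, q6 unreachable — 2 in total.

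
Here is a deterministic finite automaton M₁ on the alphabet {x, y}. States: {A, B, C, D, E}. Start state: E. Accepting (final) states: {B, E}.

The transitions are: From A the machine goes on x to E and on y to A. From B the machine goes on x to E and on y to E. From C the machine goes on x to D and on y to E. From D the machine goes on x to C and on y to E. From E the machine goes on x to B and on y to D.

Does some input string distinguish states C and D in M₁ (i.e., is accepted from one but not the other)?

No

First remove the unreachable states {A}; 4 states remain.
Initial partition by acceptance: {B,E} | {C,D}.
On input y, block {B,E} splits into {B} and {E}.
Stable partition: {B} | {C,D} | {E} — 3 equivalence classes.
C and D lie in the same block of the stable partition, so they are equivalent — no string distinguishes them.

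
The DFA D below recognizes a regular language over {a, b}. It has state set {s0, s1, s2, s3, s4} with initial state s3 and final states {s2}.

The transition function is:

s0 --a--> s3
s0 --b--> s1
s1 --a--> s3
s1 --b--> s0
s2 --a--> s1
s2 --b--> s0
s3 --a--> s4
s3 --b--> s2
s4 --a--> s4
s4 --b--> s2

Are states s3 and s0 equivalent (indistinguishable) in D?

All states are reachable from the start state.
Initial partition by acceptance: {s2} | {s0,s1,s3,s4}.
Split {s0,s1,s3,s4} by δ(·,b) → {s0,s1} and {s3,s4}.
The partition is now stable with 3 blocks: {s2} | {s0,s1} | {s3,s4}.
s3 and s0 end up in different blocks, so they are distinguishable. For instance, the string 'b' is accepted from only s3.

No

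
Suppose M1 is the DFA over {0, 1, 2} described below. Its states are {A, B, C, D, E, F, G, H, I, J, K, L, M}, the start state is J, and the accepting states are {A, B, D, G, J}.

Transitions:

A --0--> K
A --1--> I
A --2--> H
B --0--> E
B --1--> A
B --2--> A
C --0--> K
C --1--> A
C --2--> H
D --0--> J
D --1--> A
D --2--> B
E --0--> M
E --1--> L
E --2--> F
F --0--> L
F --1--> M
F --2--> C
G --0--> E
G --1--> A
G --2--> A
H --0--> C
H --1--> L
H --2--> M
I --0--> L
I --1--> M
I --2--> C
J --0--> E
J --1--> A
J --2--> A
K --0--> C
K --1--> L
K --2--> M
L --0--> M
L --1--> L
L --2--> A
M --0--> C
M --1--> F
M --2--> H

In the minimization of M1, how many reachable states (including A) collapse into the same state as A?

First remove the unreachable states {B,D,G}; 10 states remain.
Start with accepting vs non-accepting: {A,J} | {C,E,F,H,I,K,L,M}.
Refine {A,J} on symbol 1: members go to different blocks, giving {A} and {J}.
On input 1, block {C,E,F,H,I,K,L,M} splits into {E,F,H,I,K,L,M} and {C}.
Refine {E,F,H,I,K,L,M} on symbol 0: members go to different blocks, giving {E,F,I,L} and {H,K,M}.
Split {E,F,I,L} by δ(·,0) → {E,L} and {F,I}.
Split {E,L} by δ(·,2) → {E} and {L}.
Split {H,K,M} by δ(·,1) → {H,K} and {M}.
The partition is now stable with 8 blocks: {A} | {E} | {J} | {C} | {H,K} | {F,I} | {L} | {M}.
The equivalence class containing A is {A}, of size 1.

1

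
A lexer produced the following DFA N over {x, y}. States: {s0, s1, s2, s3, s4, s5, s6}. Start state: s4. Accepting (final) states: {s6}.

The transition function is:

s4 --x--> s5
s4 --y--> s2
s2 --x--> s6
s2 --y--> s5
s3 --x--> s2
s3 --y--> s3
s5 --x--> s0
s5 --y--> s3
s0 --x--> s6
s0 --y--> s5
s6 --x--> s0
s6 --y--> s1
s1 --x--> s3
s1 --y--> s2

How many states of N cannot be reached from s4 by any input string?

0

Exploring from s4, all states are eventually visited, so none are unreachable.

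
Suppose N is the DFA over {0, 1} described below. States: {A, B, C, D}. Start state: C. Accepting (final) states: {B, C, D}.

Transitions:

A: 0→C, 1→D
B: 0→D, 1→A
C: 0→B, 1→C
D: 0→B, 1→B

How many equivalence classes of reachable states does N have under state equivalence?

Every state is reachable, so we keep all 4.
Start with accepting vs non-accepting: {B,C,D} | {A}.
Split {B,C,D} by δ(·,1) → {C,D} and {B}.
Split {C,D} by δ(·,1) → {C} and {D}.
Stable partition: {C} | {A} | {B} | {D} — 4 equivalence classes.

4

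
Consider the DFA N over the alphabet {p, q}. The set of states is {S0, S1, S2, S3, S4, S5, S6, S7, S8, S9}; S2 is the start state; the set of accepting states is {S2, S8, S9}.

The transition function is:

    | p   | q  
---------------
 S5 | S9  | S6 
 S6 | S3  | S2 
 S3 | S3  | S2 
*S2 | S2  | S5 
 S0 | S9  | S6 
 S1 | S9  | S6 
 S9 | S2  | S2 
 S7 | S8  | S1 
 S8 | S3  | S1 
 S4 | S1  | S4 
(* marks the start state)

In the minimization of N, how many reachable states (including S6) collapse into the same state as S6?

Reachable states from the start: {S2,S3,S5,S6,S9}. Unreachable: {S0,S1,S4,S7,S8} — drop them.
Start with accepting vs non-accepting: {S2,S9} | {S3,S5,S6}.
Refine {S2,S9} on symbol q: members go to different blocks, giving {S2} and {S9}.
Refine {S3,S5,S6} on symbol p: members go to different blocks, giving {S3,S6} and {S5}.
The partition is now stable with 4 blocks: {S2} | {S3,S6} | {S9} | {S5}.
State S6 belongs to the block {S3,S6}, which has 2 states.

2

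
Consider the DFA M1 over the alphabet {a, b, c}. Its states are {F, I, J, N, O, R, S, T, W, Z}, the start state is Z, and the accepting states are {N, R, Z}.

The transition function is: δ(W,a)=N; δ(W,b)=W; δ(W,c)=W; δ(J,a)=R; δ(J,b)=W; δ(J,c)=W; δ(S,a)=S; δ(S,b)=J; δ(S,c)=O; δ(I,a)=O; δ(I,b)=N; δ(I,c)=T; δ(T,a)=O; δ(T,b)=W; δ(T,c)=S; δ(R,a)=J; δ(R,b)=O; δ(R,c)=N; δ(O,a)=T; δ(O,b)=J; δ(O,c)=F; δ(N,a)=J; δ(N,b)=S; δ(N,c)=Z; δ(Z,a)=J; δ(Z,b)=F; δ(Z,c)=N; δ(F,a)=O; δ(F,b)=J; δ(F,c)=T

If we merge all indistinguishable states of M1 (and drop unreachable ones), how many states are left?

States {I} cannot be reached from the start state, so discard them.
Start with accepting vs non-accepting: {N,R,Z} | {F,J,O,S,T,W}.
Refine {F,J,O,S,T,W} on symbol a: members go to different blocks, giving {F,O,S,T} and {J,W}.
No further refinement is possible. Final partition (3 blocks): {N,R,Z} | {F,O,S,T} | {J,W}.

3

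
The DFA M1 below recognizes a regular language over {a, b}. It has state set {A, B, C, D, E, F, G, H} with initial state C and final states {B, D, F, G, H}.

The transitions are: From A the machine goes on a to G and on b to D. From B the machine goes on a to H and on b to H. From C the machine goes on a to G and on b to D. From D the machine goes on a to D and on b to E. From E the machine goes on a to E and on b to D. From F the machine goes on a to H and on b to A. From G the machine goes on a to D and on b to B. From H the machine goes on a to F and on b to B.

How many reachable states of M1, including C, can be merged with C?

2

All states are reachable from the start state.
Initial partition by acceptance: {B,D,F,G,H} | {A,C,E}.
Refine {B,D,F,G,H} on symbol b: members go to different blocks, giving {B,G,H} and {D,F}.
Refine {B,G,H} on symbol a: members go to different blocks, giving {G,H} and {B}.
Refine {A,C,E} on symbol a: members go to different blocks, giving {A,C} and {E}.
Split {D,F} by δ(·,a) → {D} and {F}.
On input a, block {G,H} splits into {G} and {H}.
Stable partition: {G} | {A,C} | {D} | {B} | {E} | {F} | {H} — 7 equivalence classes.
The equivalence class containing C is {A,C}, of size 2.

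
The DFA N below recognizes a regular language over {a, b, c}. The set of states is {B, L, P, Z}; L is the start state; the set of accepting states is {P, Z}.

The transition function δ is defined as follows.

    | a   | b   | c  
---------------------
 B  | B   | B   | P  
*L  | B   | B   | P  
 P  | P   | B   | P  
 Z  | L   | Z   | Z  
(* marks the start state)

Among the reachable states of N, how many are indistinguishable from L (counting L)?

2

States {Z} cannot be reached from the start state, so discard them.
Initial partition by acceptance: {P} | {B,L}.
No further refinement is possible. Final partition (2 blocks): {P} | {B,L}.
The equivalence class containing L is {B,L}, of size 2.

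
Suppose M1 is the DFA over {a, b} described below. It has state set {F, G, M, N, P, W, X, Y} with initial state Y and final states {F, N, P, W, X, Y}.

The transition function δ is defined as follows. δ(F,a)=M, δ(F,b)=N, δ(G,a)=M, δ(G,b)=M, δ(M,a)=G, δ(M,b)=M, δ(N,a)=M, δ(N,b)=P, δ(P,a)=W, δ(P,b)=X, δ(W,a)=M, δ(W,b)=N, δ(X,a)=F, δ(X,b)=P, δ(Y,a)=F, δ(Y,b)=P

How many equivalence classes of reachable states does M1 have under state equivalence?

4

Start with accepting vs non-accepting: {F,N,P,W,X,Y} | {G,M}.
Split {F,N,P,W,X,Y} by δ(·,a) → {F,N,W} and {P,X,Y}.
On input b, block {F,N,W} splits into {F,W} and {N}.
Stable partition: {F,W} | {G,M} | {P,X,Y} | {N} — 4 equivalence classes.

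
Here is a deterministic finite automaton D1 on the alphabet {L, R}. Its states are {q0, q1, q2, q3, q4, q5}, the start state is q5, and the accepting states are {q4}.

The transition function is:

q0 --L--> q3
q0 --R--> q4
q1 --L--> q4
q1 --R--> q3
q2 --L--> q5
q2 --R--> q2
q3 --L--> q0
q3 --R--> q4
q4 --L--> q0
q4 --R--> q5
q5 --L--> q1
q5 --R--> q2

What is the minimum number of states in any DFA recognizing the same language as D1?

All states are reachable from the start state.
P0 = {q4} | {q0,q1,q2,q3,q5}.
On input L, block {q0,q1,q2,q3,q5} splits into {q0,q2,q3,q5} and {q1}.
Refine {q0,q2,q3,q5} on symbol L: members go to different blocks, giving {q0,q2,q3} and {q5}.
Refine {q0,q2,q3} on symbol L: members go to different blocks, giving {q0,q3} and {q2}.
The partition is now stable with 5 blocks: {q4} | {q0,q3} | {q1} | {q5} | {q2}.

5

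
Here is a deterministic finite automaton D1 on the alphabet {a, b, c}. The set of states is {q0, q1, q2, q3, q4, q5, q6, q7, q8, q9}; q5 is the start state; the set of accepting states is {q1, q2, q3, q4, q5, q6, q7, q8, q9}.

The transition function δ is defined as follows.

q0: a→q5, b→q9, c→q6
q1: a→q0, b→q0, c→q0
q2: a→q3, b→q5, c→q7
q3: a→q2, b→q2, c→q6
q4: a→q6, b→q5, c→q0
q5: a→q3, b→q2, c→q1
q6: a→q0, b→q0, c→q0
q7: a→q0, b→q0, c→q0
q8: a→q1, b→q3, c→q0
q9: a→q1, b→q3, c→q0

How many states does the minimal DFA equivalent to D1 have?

States {q4,q8} cannot be reached from the start state, so discard them.
P0 = {q1,q2,q3,q5,q6,q7,q9} | {q0}.
Refine {q1,q2,q3,q5,q6,q7,q9} on symbol a: members go to different blocks, giving {q2,q3,q5,q9} and {q1,q6,q7}.
Refine {q2,q3,q5,q9} on symbol a: members go to different blocks, giving {q2,q3,q5} and {q9}.
Stable partition: {q2,q3,q5} | {q0} | {q1,q6,q7} | {q9} — 4 equivalence classes.

4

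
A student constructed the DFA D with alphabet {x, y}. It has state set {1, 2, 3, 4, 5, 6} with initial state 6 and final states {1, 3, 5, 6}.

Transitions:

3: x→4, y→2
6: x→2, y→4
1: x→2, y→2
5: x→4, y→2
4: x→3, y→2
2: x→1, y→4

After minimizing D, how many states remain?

2

Reachable states from the start: {1,2,3,4,6}. Unreachable: {5} — drop them.
Initial partition by acceptance: {1,3,6} | {2,4}.
The partition is now stable with 2 blocks: {1,3,6} | {2,4}.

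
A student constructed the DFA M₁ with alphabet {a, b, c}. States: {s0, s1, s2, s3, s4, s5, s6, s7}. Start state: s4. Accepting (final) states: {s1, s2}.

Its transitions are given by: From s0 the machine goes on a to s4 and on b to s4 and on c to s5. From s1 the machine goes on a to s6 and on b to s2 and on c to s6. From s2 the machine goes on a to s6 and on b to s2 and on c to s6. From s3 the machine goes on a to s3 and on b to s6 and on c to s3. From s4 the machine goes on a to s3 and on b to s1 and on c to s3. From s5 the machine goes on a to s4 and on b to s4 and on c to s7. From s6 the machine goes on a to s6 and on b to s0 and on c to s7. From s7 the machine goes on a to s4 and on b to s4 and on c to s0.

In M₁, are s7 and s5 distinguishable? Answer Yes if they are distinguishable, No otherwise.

Every state is reachable, so we keep all 8.
P0 = {s1,s2} | {s0,s3,s4,s5,s6,s7}.
On input b, block {s0,s3,s4,s5,s6,s7} splits into {s0,s3,s5,s6,s7} and {s4}.
Split {s0,s3,s5,s6,s7} by δ(·,a) → {s0,s5,s7} and {s3,s6}.
On input b, block {s3,s6} splits into {s3} and {s6}.
Stable partition: {s1,s2} | {s0,s5,s7} | {s4} | {s3} | {s6} — 5 equivalence classes.
s7 and s5 lie in the same block of the stable partition, so they are equivalent — no string distinguishes them.

No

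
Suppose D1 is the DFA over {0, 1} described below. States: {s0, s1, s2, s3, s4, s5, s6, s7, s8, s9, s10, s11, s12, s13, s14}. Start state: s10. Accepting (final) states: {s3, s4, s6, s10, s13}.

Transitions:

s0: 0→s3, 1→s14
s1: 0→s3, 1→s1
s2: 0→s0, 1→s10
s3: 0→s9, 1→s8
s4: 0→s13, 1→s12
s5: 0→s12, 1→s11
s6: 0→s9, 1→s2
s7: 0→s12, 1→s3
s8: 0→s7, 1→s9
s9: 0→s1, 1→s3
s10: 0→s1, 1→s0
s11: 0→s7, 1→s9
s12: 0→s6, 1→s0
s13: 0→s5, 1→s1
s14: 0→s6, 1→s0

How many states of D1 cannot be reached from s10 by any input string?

BFS from s10 reaches {s0, s1, s2, s3, s6, s7, s8, s9, s10, s12, s14}; the 4 state(s) s4, s5, s11, s13 are never visited.

4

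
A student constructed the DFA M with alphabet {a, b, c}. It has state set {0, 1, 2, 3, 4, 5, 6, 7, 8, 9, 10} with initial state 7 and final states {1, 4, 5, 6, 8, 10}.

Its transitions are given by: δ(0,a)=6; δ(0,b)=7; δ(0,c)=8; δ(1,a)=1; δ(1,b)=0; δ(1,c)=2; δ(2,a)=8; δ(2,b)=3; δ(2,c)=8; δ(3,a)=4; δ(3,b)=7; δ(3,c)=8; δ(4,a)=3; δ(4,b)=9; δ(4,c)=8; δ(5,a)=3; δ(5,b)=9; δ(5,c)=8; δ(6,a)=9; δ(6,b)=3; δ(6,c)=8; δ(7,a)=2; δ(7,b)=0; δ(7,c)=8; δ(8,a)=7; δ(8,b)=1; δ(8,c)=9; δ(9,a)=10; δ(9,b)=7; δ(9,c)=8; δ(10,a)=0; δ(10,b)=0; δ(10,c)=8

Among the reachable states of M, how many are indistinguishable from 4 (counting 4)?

3

Reachable states from the start: {0,1,2,3,4,6,7,8,9,10}. Unreachable: {5} — drop them.
P0 = {1,4,6,8,10} | {0,2,3,7,9}.
Refine {1,4,6,8,10} on symbol a: members go to different blocks, giving {4,6,8,10} and {1}.
Split {4,6,8,10} by δ(·,b) → {4,6,10} and {8}.
Refine {0,2,3,7,9} on symbol a: members go to different blocks, giving {0,3,9} and {2} and {7}.
The partition is now stable with 6 blocks: {4,6,10} | {0,3,9} | {1} | {8} | {2} | {7}.
State 4 belongs to the block {4,6,10}, which has 3 states.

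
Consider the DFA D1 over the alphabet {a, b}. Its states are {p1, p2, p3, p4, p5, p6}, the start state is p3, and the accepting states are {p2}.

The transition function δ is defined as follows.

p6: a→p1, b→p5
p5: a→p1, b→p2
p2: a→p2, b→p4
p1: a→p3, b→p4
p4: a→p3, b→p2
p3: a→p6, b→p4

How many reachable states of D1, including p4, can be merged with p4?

2

Initial partition by acceptance: {p2} | {p1,p3,p4,p5,p6}.
On input b, block {p1,p3,p4,p5,p6} splits into {p1,p3,p6} and {p4,p5}.
Stable partition: {p2} | {p1,p3,p6} | {p4,p5} — 3 equivalence classes.
The equivalence class containing p4 is {p4,p5}, of size 2.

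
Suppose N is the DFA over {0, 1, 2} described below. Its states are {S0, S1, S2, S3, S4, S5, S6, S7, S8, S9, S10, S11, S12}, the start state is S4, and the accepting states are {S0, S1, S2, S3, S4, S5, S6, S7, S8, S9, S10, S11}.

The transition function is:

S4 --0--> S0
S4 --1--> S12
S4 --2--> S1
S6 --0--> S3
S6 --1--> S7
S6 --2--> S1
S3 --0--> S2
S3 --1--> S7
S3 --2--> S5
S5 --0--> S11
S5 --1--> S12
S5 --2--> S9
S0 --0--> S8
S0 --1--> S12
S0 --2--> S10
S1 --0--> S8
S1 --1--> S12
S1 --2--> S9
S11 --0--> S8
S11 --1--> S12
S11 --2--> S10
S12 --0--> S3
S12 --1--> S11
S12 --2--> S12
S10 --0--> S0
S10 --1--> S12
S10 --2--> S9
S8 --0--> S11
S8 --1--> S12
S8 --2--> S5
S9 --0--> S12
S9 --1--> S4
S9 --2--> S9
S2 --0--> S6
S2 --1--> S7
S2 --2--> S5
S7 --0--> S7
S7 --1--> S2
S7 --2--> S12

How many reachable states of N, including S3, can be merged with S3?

All states are reachable from the start state.
P0 = {S0,S1,S2,S3,S4,S5,S6,S7,S8,S9,S10,S11} | {S12}.
On input 0, block {S0,S1,S2,S3,S4,S5,S6,S7,S8,S9,S10,S11} splits into {S0,S1,S2,S3,S4,S5,S6,S7,S8,S10,S11} and {S9}.
Refine {S0,S1,S2,S3,S4,S5,S6,S7,S8,S10,S11} on symbol 1: members go to different blocks, giving {S0,S1,S4,S5,S8,S10,S11} and {S2,S3,S6,S7}.
On input 2, block {S0,S1,S4,S5,S8,S10,S11} splits into {S0,S4,S8,S11} and {S1,S5,S10}.
Refine {S2,S3,S6,S7} on symbol 2: members go to different blocks, giving {S2,S3,S6} and {S7}.
No further refinement is possible. Final partition (6 blocks): {S0,S4,S8,S11} | {S12} | {S9} | {S2,S3,S6} | {S1,S5,S10} | {S7}.
State S3 belongs to the block {S2,S3,S6}, which has 3 states.

3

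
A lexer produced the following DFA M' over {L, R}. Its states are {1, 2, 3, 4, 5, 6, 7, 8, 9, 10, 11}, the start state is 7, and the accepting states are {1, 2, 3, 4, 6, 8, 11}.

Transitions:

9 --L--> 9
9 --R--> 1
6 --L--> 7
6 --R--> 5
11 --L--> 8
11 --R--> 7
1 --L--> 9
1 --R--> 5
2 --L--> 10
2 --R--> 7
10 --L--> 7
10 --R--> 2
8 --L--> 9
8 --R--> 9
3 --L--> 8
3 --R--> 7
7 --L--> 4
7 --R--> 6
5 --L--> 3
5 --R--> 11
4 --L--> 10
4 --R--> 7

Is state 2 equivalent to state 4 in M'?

Initial partition by acceptance: {1,2,3,4,6,8,11} | {5,7,9,10}.
Refine {1,2,3,4,6,8,11} on symbol L: members go to different blocks, giving {1,2,4,6,8} and {3,11}.
Split {5,7,9,10} by δ(·,L) → {9,10} and {5} and {7}.
Split {1,2,4,6,8} by δ(·,L) → {1,2,4,8} and {6}.
Split {1,2,4,8} by δ(·,R) → {2,4} and {1} and {8}.
Refine {9,10} on symbol L: members go to different blocks, giving {9} and {10}.
Stable partition: {2,4} | {9} | {3,11} | {5} | {7} | {6} | {1} | {8} | {10} — 9 equivalence classes.
2 and 4 lie in the same block of the stable partition, so they are equivalent — no string distinguishes them.

Yes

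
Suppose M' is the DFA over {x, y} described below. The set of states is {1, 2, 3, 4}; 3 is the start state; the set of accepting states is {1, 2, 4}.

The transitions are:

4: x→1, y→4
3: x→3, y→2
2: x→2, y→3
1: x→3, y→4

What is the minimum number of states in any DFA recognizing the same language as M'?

2

First remove the unreachable states {1,4}; 2 states remain.
Initial partition by acceptance: {2} | {3}.
The partition is now stable with 2 blocks: {2} | {3}.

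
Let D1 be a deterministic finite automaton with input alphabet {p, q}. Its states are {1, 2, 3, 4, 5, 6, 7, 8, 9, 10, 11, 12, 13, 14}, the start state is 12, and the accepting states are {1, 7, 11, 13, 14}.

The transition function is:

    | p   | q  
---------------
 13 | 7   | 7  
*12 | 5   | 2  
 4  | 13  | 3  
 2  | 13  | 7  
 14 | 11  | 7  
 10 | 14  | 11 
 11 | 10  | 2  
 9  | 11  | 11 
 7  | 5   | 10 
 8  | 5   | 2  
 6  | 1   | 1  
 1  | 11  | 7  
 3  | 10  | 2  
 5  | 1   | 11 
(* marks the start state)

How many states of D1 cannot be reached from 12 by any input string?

No path from 12 leads to 3, 4, 6, 8, 9; the other 9 states are all reachable.

5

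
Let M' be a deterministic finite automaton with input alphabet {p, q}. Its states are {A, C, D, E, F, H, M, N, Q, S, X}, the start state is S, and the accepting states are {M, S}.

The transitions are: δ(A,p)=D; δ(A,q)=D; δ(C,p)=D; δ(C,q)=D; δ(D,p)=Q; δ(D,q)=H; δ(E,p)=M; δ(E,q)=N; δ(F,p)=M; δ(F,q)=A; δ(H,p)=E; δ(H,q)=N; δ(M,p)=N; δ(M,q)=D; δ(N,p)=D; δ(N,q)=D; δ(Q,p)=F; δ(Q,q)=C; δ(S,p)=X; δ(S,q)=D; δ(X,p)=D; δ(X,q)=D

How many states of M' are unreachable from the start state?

Every one of the 11 states is reachable from S.

0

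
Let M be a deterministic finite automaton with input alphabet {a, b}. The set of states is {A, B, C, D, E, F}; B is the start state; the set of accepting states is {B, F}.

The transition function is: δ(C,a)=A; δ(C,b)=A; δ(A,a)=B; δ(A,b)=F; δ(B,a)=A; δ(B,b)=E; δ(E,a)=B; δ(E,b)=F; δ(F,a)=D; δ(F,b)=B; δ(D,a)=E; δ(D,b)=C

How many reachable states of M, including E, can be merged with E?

All states are reachable from the start state.
Start with accepting vs non-accepting: {B,F} | {A,C,D,E}.
Refine {B,F} on symbol b: members go to different blocks, giving {B} and {F}.
Split {A,C,D,E} by δ(·,a) → {A,E} and {C,D}.
Split {C,D} by δ(·,b) → {C} and {D}.
Stable partition: {B} | {A,E} | {F} | {C} | {D} — 5 equivalence classes.
The equivalence class containing E is {A,E}, of size 2.

2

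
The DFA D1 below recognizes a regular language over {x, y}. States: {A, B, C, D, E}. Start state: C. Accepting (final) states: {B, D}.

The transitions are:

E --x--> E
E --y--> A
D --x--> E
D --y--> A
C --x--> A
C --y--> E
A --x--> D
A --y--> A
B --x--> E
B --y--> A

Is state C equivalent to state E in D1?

States {B} cannot be reached from the start state, so discard them.
Start with accepting vs non-accepting: {D} | {A,C,E}.
Refine {A,C,E} on symbol x: members go to different blocks, giving {C,E} and {A}.
On input x, block {C,E} splits into {C} and {E}.
The partition is now stable with 4 blocks: {D} | {C} | {A} | {E}.
C and E end up in different blocks, so they are distinguishable. For instance, the string 'xx' is accepted from only C.

No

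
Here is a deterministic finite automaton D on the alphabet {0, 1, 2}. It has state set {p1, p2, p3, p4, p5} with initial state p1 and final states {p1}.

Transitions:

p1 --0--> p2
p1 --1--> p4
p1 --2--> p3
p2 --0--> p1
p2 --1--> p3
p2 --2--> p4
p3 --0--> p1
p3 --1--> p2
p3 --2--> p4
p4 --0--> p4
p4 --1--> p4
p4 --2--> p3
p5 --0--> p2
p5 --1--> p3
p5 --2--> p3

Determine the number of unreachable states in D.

BFS from p1 reaches {p1, p2, p3, p4}; the 1 state(s) p5 are never visited.

1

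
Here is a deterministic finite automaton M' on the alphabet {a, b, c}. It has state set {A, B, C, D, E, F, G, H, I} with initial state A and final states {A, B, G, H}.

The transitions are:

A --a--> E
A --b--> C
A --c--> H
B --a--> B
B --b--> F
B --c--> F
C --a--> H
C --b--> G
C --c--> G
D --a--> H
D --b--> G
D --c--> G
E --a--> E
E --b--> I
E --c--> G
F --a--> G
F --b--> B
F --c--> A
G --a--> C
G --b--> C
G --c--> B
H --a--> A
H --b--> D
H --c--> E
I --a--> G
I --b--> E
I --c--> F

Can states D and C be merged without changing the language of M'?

Every state is reachable, so we keep all 9.
P0 = {A,B,G,H} | {C,D,E,F,I}.
On input a, block {A,B,G,H} splits into {A,G} and {B,H}.
On input a, block {C,D,E,F,I} splits into {C,D} and {F,I} and {E}.
Split {A,G} by δ(·,a) → {A} and {G}.
Split {B,H} by δ(·,a) → {B} and {H}.
Refine {F,I} on symbol b: members go to different blocks, giving {F} and {I}.
Stable partition: {A} | {C,D} | {B} | {F} | {E} | {G} | {H} | {I} — 8 equivalence classes.
D and C lie in the same block of the stable partition, so they are equivalent — no string distinguishes them.

Yes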